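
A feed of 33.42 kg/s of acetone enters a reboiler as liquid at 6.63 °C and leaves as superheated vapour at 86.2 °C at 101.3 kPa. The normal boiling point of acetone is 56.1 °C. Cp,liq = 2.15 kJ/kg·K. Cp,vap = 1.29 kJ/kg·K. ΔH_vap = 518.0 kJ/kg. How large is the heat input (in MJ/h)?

Q = 79800 MJ/h

liquid 6.63→56.1 °C: 106.36 kJ/kg
vaporisation at 56.1 °C: 518 kJ/kg
vapour 56.1→86.2 °C: 38.829 kJ/kg
Δh = 106.36 + 518 + 38.829 = 663.19 kJ/kg
Q = ṁ·Δh = 33.42 kg/s × 663.19 kJ/kg = 22164 kJ/s
|Q| = 22164 kW = 79790 MJ/h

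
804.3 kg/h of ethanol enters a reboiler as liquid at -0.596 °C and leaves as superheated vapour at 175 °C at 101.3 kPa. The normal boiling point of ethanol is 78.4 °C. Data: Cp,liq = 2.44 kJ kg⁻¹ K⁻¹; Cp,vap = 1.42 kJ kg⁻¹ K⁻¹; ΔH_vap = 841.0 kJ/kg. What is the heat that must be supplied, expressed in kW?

liquid -0.596→78.4 °C: 192.75 kJ/kg
vaporisation at 78.4 °C: 841 kJ/kg
vapour 78.4→175 °C: 137.17 kJ/kg
Δh = 192.75 + 841 + 137.17 = 1170.9 kJ/kg
Q = ṁ·Δh = 804.3 kg/h × 1170.9 kJ/kg = 941770 kJ/h
|Q| = 261.6 kW

Q = 262 kW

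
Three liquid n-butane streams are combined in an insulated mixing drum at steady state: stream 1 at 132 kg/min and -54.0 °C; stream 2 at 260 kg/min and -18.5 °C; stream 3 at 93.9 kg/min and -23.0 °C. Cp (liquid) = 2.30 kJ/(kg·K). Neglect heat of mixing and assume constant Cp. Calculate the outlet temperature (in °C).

No heat crosses the boundary, so H_out = H_in.
Σ ṁᵢCp,ᵢTᵢ = 132×2.30×-54.0 + 260×2.30×-18.5 + 93.9×2.30×-23.0 = -32425
Σ ṁᵢCp,ᵢ = 132×2.30 + 260×2.30 + 93.9×2.30 = 1117.6
T_out = -32425 / 1117.6 = -29.014 °C

T_out = -29.0 °C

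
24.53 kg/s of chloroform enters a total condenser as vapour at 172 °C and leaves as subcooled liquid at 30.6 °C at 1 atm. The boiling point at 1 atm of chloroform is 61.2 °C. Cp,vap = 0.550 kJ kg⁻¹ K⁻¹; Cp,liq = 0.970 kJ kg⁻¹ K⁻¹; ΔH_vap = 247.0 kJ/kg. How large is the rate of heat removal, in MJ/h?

vapour 172→61.2 °C: -60.94 kJ/kg
condensation at 61.2 °C: -247 kJ/kg
liquid 61.2→30.6 °C: -29.682 kJ/kg
Δh = -60.94 + -247 + -29.682 = -337.62 kJ/kg
Q = ṁ·Δh = 24.53 kg/s × -337.62 kJ/kg = -8281.9 kJ/s
|Q| = 8281.9 kW = 29815 MJ/h

Q_c = 29800 MJ/h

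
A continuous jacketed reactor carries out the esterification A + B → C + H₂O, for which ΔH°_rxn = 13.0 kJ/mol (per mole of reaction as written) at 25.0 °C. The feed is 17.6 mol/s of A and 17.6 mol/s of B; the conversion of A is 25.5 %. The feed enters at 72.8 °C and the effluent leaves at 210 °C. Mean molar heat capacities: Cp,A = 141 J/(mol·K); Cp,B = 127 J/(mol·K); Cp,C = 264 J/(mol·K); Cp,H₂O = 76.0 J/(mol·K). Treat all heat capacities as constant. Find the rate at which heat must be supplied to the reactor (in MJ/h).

Extent of reaction ξ = 0.255 × 17.6 = 4.488 mol/s
Reaction term: ξ·ΔH°_rxn = 4.488 × 13.0 = 58.344 kJ/s
Sensible, feed 72.8→25 °C: -225.46 kJ/s
Outlet flows (mol/s): A 13.112, B 13.112, C 4.488, H₂O 4.488
Sensible, products 25→210 °C: 932.39 kJ/s
Q = ΔH = 765.27 kJ/s = 765.27 kW
Heat supplied = 2755 MJ/h

Q_in = 2750 MJ/h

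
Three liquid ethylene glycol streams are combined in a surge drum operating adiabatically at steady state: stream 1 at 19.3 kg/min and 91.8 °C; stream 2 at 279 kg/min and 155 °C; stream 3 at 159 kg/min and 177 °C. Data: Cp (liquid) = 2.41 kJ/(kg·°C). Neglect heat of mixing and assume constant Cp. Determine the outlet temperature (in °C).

T_out = 160 °C

No heat crosses the boundary, so H_out = H_in.
T_out = Σ ṁᵢCp,ᵢTᵢ / Σ ṁᵢCp,ᵢ
      = 176310 / 1102.1 = 159.98 °C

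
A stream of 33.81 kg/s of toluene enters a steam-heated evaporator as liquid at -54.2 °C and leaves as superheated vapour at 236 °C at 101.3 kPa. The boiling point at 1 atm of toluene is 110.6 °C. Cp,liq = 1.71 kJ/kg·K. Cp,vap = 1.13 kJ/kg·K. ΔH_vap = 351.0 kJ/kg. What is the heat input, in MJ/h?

liquid -54.2→110.6 °C: 281.81 kJ/kg
vaporisation at 110.6 °C: 351 kJ/kg
vapour 110.6→236 °C: 141.7 kJ/kg
Δh = 281.81 + 351 + 141.7 = 774.51 kJ/kg
Q = ṁ·Δh = 33.81 kg/s × 774.51 kJ/kg = 26186 kJ/s
|Q| = 26186 kW = 94270 MJ/h

Q = 94300 MJ/h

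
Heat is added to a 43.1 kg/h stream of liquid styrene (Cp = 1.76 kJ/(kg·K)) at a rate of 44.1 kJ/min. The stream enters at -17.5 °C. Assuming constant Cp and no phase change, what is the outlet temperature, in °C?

Q = 44.1 kJ/min = 2646 kJ/h
ΔT = Q/(ṁ·Cp) = 2646/(43.1×1.76) = 34.882 K
T_out = -17.5 + 34.882 = 17.382 °C

T_out = 17.4 °C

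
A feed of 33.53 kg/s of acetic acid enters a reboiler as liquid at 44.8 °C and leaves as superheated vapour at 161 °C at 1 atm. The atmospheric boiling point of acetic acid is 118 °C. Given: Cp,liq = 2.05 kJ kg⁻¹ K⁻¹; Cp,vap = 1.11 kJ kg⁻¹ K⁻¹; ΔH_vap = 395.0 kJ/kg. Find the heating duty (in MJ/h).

liquid 44.8→118 °C: 150.06 kJ/kg
vaporisation at 118 °C: 395 kJ/kg
vapour 118→161 °C: 47.73 kJ/kg
Δh = 150.06 + 395 + 47.73 = 592.79 kJ/kg
Q = ṁ·Δh = 33.53 kg/s × 592.79 kJ/kg = 19876 kJ/s
|Q| = 19876 kW = 71554 MJ/h

Q = 71600 MJ/h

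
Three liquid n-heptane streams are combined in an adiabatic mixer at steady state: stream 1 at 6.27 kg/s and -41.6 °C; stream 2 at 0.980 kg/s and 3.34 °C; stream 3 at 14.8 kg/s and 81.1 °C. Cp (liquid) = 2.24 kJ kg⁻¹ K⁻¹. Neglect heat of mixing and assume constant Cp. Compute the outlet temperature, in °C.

Energy balance with Q = 0: Σ ṁᵢCp,ᵢ(T_out − Tᵢ) = 0
T_out = Σ ṁᵢCp,ᵢTᵢ / Σ ṁᵢCp,ᵢ
      = 2111.7 / 49.392 = 42.754 °C

T_out = 42.8 °C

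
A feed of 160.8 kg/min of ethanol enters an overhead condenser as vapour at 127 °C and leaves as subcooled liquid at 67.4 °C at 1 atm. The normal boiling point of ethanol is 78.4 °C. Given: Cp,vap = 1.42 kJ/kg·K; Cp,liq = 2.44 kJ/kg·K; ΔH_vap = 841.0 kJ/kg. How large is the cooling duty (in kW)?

Q_c = 2510 kW

vapour 127→78.4 °C: -69.012 kJ/kg
condensation at 78.4 °C: -841 kJ/kg
liquid 78.4→67.4 °C: -26.84 kJ/kg
Δh = -69.012 + -841 + -26.84 = -936.85 kJ/kg
Q = ṁ·Δh = 160.8 kg/min × -936.85 kJ/kg = -150650 kJ/min
|Q| = 2510.8 kW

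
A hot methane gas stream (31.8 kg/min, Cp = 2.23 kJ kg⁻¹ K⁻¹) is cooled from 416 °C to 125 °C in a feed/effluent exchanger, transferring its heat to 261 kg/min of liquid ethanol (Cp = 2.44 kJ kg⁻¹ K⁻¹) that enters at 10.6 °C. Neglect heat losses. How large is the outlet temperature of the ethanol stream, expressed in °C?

Heat released by hot stream: Q = 31.8 × 2.23 × (416 − 125) = 20636 kJ/min
Energy balance on cold side (adiabatic exchanger): Q = ṁ_c·Cp_c·(T_c,out − T_c,in)
T_c,out = 10.6 + 20636/(261 × 2.44) = 43.004 °C

T_c,out = 43.0 °C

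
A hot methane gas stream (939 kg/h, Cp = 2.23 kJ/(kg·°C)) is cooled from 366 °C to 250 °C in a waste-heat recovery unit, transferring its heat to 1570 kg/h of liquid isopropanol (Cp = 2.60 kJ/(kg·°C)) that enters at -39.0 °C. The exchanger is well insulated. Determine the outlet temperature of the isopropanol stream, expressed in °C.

Heat released by hot stream: Q = 939 × 2.23 × (366 − 250) = 242900 kJ/h
Energy balance on cold side (adiabatic exchanger): Q = ṁ_c·Cp_c·(T_c,out − T_c,in)
T_c,out = -39.0 + 242900/(1570 × 2.60) = 20.505 °C

T_c,out = 20.5 °C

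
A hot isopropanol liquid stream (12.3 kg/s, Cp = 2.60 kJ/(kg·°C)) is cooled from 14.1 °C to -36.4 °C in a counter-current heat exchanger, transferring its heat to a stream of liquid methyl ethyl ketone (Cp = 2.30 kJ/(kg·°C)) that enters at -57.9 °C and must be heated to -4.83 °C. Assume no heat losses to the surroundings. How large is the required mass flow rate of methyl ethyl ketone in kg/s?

Heat released by hot stream: Q = 12.3 × 2.60 × (14.1 − -36.4) = 1615 kJ/s
Energy balance on cold side (adiabatic exchanger): Q = ṁ_c·Cp_c·(T_c,out − T_c,in)
ṁ_c = 1615 / [2.30 × (-4.83 − -57.9)] = 13.231 kg/s

ṁ_c = 13.2 kg/s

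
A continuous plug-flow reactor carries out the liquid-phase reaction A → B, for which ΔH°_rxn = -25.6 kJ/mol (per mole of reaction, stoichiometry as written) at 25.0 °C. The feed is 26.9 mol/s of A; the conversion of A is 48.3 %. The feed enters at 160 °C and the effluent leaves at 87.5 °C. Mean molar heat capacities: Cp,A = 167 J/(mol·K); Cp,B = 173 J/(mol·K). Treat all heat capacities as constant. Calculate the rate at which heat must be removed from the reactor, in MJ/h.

Extent of reaction ξ = 0.483 × 26.9 = 12.993 mol/s
Reaction term: ξ·ΔH°_rxn = 12.993 × -25.6 = -332.61 kJ/s
Sensible, feed 160→25 °C: -606.46 kJ/s
Outlet flows (mol/s): A 13.907, B 12.993
Sensible, products 25→87.5 °C: 285.64 kJ/s
Q = ΔH = -653.43 kJ/s = -653.43 kW
Heat removed = 2352.4 MJ/h

Q_out = 2350 MJ/h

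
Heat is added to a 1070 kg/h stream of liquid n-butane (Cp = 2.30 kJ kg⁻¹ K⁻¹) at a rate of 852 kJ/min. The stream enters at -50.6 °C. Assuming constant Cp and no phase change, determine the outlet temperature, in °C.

T_out = -29.8 °C

Q = 852 kJ/min = 51120 kJ/h
ΔT = Q/(ṁ·Cp) = 51120/(1070×2.30) = 20.772 K
T_out = -50.6 + 20.772 = -29.828 °C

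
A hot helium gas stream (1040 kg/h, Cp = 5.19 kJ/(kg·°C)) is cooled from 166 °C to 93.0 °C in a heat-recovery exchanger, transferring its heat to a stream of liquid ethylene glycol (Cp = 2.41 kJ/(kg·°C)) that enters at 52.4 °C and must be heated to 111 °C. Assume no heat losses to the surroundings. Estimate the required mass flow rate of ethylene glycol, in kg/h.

Heat released by hot stream: Q = 1040 × 5.19 × (166 − 93.0) = 394020 kJ/h
Energy balance on cold side (adiabatic exchanger): Q = ṁ_c·Cp_c·(T_c,out − T_c,in)
ṁ_c = 394020 / [2.41 × (111 − 52.4)] = 2790 kg/h

ṁ_c = 2790 kg/h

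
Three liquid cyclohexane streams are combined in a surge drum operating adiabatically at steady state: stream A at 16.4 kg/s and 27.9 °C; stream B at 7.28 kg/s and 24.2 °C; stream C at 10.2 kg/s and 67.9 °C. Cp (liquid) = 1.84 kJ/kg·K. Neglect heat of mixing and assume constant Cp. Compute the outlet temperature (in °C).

T_out = 39.1 °C

No heat crosses the boundary, so H_out = H_in.
Σ ṁᵢCp,ᵢTᵢ = 16.4×1.84×27.9 + 7.28×1.84×24.2 + 10.2×1.84×67.9 = 2440.4
Σ ṁᵢCp,ᵢ = 16.4×1.84 + 7.28×1.84 + 10.2×1.84 = 62.339
T_out = 2440.4 / 62.339 = 39.147 °C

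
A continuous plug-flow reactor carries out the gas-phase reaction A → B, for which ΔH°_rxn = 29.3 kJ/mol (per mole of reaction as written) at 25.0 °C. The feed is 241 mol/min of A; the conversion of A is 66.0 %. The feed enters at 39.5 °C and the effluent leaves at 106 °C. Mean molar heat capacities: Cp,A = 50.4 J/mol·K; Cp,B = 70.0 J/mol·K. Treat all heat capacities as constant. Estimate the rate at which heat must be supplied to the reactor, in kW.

Q_in = 95.3 kW

Extent of reaction ξ = 0.660 × 241 = 159.06 mol/min
Reaction term: ξ·ΔH°_rxn = 159.06 × 29.3 = 4660.5 kJ/min
Sensible, feed 39.5→25 °C: -176.12 kJ/min
Outlet flows (mol/min): A 81.94, B 159.06
Sensible, products 25→106 °C: 1236.4 kJ/min
Q = ΔH = 5720.7 kJ/min = 95.345 kW
Heat supplied = 95.345 kW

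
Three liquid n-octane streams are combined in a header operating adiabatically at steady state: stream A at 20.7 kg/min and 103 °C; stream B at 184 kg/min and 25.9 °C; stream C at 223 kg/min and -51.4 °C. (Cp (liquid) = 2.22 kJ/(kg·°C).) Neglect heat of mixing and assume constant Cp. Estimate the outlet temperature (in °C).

Energy balance with Q = 0: Σ ṁᵢCp,ᵢ(T_out − Tᵢ) = 0
T_out = Σ ṁᵢCp,ᵢTᵢ / Σ ṁᵢCp,ᵢ
      = -10133 / 949.49 = -10.672 °C

T_out = -10.7 °C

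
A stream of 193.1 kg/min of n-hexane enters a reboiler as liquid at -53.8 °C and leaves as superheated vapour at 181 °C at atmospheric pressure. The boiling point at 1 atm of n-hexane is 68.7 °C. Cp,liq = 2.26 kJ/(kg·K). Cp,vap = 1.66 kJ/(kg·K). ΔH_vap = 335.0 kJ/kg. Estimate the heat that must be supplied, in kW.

Q = 2570 kW

liquid -53.8→68.7 °C: 276.85 kJ/kg
vaporisation at 68.7 °C: 335 kJ/kg
vapour 68.7→181 °C: 186.42 kJ/kg
Δh = 276.85 + 335 + 186.42 = 798.27 kJ/kg
Q = ṁ·Δh = 193.1 kg/min × 798.27 kJ/kg = 154150 kJ/min
|Q| = 2569.1 kW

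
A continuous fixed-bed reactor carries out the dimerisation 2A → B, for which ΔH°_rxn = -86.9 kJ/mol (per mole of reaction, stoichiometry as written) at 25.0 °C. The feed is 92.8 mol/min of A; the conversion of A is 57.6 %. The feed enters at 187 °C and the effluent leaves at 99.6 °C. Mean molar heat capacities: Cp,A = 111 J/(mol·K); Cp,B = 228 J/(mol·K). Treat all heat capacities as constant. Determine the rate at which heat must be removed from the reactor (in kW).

Extent of reaction ξ = 0.576 × 92.8 / 2 = 26.726 mol/min
Reaction term: ξ·ΔH°_rxn = 26.726 × -86.9 = -2322.5 kJ/min
Sensible, feed 187→25 °C: -1668.7 kJ/min
Outlet flows (mol/min): A 39.347, B 26.726
Sensible, products 25→99.6 °C: 780.4 kJ/min
Q = ΔH = -3210.9 kJ/min = -53.514 kW
Heat removed = 53.514 kW

Q_out = 53.5 kW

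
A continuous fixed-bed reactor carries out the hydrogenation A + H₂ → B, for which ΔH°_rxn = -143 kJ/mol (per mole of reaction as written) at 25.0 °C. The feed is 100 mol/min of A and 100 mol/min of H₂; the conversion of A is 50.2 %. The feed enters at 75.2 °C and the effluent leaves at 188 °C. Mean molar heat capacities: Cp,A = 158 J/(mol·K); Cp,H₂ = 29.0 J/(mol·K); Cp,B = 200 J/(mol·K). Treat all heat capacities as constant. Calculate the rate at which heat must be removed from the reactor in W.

Extent of reaction ξ = 0.502 × 100 = 50.2 mol/min
Reaction term: ξ·ΔH°_rxn = 50.2 × -143 = -7178.6 kJ/min
Sensible, feed 75.2→25 °C: -938.74 kJ/min
Outlet flows (mol/min): A 49.8, H₂ 49.8, B 50.2
Sensible, products 25→188 °C: 3154.5 kJ/min
Q = ΔH = -4962.9 kJ/min = -82.714 kW
Heat removed = 82714 W

Q_out = 82700 W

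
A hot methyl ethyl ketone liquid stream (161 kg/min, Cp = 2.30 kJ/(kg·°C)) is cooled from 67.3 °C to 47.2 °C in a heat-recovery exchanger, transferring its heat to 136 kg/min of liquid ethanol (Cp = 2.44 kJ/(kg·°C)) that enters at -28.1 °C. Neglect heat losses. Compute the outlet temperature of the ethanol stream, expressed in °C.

Heat released by hot stream: Q = 161 × 2.30 × (67.3 − 47.2) = 7443 kJ/min
Energy balance on cold side (adiabatic exchanger): Q = ṁ_c·Cp_c·(T_c,out − T_c,in)
T_c,out = -28.1 + 7443/(136 × 2.44) = -5.6704 °C

T_c,out = -5.67 °C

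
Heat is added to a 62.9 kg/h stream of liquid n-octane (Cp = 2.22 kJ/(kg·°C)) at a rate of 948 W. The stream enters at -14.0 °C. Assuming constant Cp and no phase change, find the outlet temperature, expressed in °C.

T_out = 10.4 °C

Q = 948 W = 3412.8 kJ/h
ΔT = Q/(ṁ·Cp) = 3412.8/(62.9×2.22) = 24.44 K
T_out = -14.0 + 24.44 = 10.44 °C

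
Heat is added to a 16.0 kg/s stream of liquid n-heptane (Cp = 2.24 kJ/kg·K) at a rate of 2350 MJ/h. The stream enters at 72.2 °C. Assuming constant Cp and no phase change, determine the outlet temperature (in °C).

Q = 2350 MJ/h = 652.78 kJ/s
ΔT = Q/(ṁ·Cp) = 652.78/(16.0×2.24) = 18.214 K
T_out = 72.2 + 18.214 = 90.414 °C

T_out = 90.4 °C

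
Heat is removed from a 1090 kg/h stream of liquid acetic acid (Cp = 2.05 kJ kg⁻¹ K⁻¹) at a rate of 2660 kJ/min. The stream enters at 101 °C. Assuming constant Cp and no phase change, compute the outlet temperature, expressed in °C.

T_out = 29.6 °C

Q = 2660 kJ/min = 159600 kJ/h
ΔT = Q/(ṁ·Cp) = 159600/(1090×2.05) = 71.425 K
T_out = 101 − 71.425 = 29.575 °C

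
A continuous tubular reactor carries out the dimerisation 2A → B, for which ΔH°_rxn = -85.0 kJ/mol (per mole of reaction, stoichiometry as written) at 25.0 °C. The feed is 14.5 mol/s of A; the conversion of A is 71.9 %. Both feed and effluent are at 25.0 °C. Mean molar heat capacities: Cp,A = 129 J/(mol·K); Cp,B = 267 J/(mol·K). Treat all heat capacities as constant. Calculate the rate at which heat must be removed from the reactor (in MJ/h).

Q_out = 1600 MJ/h

Extent of reaction ξ = 0.719 × 14.5 / 2 = 5.2127 mol/s
Reaction term: ξ·ΔH°_rxn = 5.2127 × -85.0 = -443.08 kJ/s
Q = ΔH = -443.08 kJ/s = -443.08 kW
Heat removed = 1595.1 MJ/h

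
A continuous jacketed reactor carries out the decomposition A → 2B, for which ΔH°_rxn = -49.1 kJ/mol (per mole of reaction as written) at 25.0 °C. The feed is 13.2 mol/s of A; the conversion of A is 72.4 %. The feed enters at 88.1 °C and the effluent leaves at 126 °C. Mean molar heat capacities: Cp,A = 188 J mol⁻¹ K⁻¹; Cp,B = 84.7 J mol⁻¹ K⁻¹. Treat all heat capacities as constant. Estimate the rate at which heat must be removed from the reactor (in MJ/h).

Q_out = 1420 MJ/h

Extent of reaction ξ = 0.724 × 13.2 = 9.5568 mol/s
Reaction term: ξ·ΔH°_rxn = 9.5568 × -49.1 = -469.24 kJ/s
Sensible, feed 88.1→25 °C: -156.59 kJ/s
Outlet flows (mol/s): A 3.6432, B 19.114
Sensible, products 25→126 °C: 232.69 kJ/s
Q = ΔH = -393.14 kJ/s = -393.14 kW
Heat removed = 1415.3 MJ/h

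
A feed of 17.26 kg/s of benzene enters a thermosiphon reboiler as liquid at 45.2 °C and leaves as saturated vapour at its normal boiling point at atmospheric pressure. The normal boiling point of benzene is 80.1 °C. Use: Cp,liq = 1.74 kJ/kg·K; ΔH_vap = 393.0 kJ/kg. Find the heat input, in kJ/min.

liquid 45.2→80.1 °C: 60.726 kJ/kg
vaporisation at 80.1 °C: 393 kJ/kg
Δh = 60.726 + 393 = 453.73 kJ/kg
Q = ṁ·Δh = 17.26 kg/s × 453.73 kJ/kg = 7831.3 kJ/s
|Q| = 7831.3 kW = 469880 kJ/min

Q = 470000 kJ/min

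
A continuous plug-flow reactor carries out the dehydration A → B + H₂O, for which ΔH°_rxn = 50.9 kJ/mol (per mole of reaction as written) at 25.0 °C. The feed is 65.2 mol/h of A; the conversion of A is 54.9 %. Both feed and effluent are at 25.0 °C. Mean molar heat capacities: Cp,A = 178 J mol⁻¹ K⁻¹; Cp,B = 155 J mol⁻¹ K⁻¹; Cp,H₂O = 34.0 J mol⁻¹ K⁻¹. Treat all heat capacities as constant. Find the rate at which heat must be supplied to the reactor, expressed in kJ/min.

Extent of reaction ξ = 0.549 × 65.2 = 35.795 mol/h
Reaction term: ξ·ΔH°_rxn = 35.795 × 50.9 = 1822 kJ/h
Q = ΔH = 1822 kJ/h = 0.5061 kW
Heat supplied = 30.366 kJ/min

Q_in = 30.4 kJ/min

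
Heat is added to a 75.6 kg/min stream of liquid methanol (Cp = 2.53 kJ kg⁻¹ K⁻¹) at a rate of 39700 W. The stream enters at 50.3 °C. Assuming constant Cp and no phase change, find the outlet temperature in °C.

Q = 39700 W = 2382 kJ/min
ΔT = Q/(ṁ·Cp) = 2382/(75.6×2.53) = 12.454 K
T_out = 50.3 + 12.454 = 62.754 °C

T_out = 62.8 °C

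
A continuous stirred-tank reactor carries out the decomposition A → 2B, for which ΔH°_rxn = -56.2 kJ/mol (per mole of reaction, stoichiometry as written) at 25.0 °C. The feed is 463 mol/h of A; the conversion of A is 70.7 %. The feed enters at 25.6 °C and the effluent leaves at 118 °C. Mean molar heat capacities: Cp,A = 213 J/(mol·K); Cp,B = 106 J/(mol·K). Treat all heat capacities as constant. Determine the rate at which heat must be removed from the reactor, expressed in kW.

Extent of reaction ξ = 0.707 × 463 = 327.34 mol/h
Reaction term: ξ·ΔH°_rxn = 327.34 × -56.2 = -18397 kJ/h
Sensible, feed 25.6→25 °C: -59.171 kJ/h
Outlet flows (mol/h): A 135.66, B 654.68
Sensible, products 25→118 °C: 9141.1 kJ/h
Q = ΔH = -9314.6 kJ/h = -2.5874 kW
Heat removed = 2.5874 kW

Q_out = 2.59 kW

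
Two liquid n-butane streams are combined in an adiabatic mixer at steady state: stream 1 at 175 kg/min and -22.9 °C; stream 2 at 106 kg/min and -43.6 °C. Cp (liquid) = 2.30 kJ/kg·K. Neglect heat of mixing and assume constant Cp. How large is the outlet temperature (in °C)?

Energy balance with Q = 0: Σ ṁᵢCp,ᵢ(T_out − Tᵢ) = 0
Σ ṁᵢCp,ᵢTᵢ = 175×2.30×-22.9 + 106×2.30×-43.6 = -19847
Σ ṁᵢCp,ᵢ = 175×2.30 + 106×2.30 = 646.3
T_out = -19847 / 646.3 = -30.709 °C

T_out = -30.7 °C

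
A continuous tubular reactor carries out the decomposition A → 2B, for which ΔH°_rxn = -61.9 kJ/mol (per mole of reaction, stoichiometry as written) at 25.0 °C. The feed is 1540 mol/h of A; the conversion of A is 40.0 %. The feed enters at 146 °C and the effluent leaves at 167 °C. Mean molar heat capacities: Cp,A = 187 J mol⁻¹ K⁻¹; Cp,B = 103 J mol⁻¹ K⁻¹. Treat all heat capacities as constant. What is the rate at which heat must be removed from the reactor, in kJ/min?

Q_out = 507 kJ/min

Extent of reaction ξ = 0.400 × 1540 = 616 mol/h
Reaction term: ξ·ΔH°_rxn = 616 × -61.9 = -38130 kJ/h
Sensible, feed 146→25 °C: -34846 kJ/h
Outlet flows (mol/h): A 924, B 1232
Sensible, products 25→167 °C: 42555 kJ/h
Q = ΔH = -30421 kJ/h = -8.4502 kW
Heat removed = 507.01 kJ/min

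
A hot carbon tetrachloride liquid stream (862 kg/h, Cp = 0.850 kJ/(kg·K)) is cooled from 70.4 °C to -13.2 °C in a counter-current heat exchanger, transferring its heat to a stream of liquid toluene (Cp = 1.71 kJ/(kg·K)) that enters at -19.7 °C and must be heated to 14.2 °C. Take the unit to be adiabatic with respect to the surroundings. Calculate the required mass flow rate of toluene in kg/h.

Heat released by hot stream: Q = 862 × 0.850 × (70.4 − -13.2) = 61254 kJ/h
Energy balance on cold side (adiabatic exchanger): Q = ṁ_c·Cp_c·(T_c,out − T_c,in)
ṁ_c = 61254 / [1.71 × (14.2 − -19.7)] = 1056.7 kg/h

ṁ_c = 1060 kg/h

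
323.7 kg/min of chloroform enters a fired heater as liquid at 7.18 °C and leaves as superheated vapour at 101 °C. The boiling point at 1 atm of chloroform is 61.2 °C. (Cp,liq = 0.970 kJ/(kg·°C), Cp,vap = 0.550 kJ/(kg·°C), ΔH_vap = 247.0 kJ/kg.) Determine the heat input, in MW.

Q = 1.73 MW

liquid 7.18→61.2 °C: 52.399 kJ/kg
vaporisation at 61.2 °C: 247 kJ/kg
vapour 61.2→101 °C: 21.89 kJ/kg
Δh = 52.399 + 247 + 21.89 = 321.29 kJ/kg
Q = ṁ·Δh = 323.7 kg/min × 321.29 kJ/kg = 104000 kJ/min
|Q| = 1733.4 kW = 1.7334 MW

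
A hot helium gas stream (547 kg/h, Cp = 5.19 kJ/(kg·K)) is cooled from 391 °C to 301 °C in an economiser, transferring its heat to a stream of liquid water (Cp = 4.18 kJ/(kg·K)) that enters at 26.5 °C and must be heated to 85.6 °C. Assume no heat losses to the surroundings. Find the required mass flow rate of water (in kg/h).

ṁ_c = 1030 kg/h

Heat released by hot stream: Q = 547 × 5.19 × (391 − 301) = 255500 kJ/h
Energy balance on cold side (adiabatic exchanger): Q = ṁ_c·Cp_c·(T_c,out − T_c,in)
ṁ_c = 255500 / [4.18 × (85.6 − 26.5)] = 1034.3 kg/h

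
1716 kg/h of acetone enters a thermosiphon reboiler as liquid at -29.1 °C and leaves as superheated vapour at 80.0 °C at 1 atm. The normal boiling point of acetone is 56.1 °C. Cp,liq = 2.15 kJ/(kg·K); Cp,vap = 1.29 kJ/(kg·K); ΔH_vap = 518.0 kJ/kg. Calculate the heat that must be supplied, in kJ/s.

Q = 349 kJ/s

liquid -29.1→56.1 °C: 183.18 kJ/kg
vaporisation at 56.1 °C: 518 kJ/kg
vapour 56.1→80.0 °C: 30.831 kJ/kg
Δh = 183.18 + 518 + 30.831 = 732.01 kJ/kg
Q = ṁ·Δh = 1716 kg/h × 732.01 kJ/kg = 1.2561e+06 kJ/h
|Q| = 348.93 kW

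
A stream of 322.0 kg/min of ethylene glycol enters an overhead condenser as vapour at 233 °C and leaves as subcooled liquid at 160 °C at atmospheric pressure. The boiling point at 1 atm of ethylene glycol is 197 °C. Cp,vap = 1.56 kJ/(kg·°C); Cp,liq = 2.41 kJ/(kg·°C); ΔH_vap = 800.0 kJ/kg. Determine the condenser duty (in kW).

Q_c = 5070 kW

vapour 233→197 °C: -56.16 kJ/kg
condensation at 197 °C: -800 kJ/kg
liquid 197→160 °C: -89.17 kJ/kg
Δh = -56.16 + -800 + -89.17 = -945.33 kJ/kg
Q = ṁ·Δh = 322.0 kg/min × -945.33 kJ/kg = -304400 kJ/min
|Q| = 5073.3 kW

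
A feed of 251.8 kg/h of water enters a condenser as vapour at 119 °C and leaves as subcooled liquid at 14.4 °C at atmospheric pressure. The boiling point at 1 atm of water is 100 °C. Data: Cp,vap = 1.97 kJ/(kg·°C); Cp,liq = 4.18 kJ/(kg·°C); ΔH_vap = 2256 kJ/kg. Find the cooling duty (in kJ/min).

vapour 119→100 °C: -37.43 kJ/kg
condensation at 100 °C: -2256 kJ/kg
liquid 100→14.4 °C: -357.81 kJ/kg
Δh = -37.43 + -2256 + -357.81 = -2651.2 kJ/kg
Q = ṁ·Δh = 251.8 kg/h × -2651.2 kJ/kg = -667580 kJ/h
|Q| = 185.44 kW = 11126 kJ/min

Q_c = 11100 kJ/min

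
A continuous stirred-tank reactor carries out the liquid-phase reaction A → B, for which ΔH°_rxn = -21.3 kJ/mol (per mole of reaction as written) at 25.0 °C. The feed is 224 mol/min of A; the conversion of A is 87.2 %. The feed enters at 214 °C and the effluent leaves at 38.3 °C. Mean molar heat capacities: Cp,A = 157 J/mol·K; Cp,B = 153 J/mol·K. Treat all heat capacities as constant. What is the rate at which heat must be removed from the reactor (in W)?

Extent of reaction ξ = 0.872 × 224 = 195.33 mol/min
Reaction term: ξ·ΔH°_rxn = 195.33 × -21.3 = -4160.5 kJ/min
Sensible, feed 214→25 °C: -6646.8 kJ/min
Outlet flows (mol/min): A 28.672, B 195.33
Sensible, products 25→38.3 °C: 457.34 kJ/min
Q = ΔH = -10350 kJ/min = -172.5 kW
Heat removed = 172500 W

Q_out = 172000 W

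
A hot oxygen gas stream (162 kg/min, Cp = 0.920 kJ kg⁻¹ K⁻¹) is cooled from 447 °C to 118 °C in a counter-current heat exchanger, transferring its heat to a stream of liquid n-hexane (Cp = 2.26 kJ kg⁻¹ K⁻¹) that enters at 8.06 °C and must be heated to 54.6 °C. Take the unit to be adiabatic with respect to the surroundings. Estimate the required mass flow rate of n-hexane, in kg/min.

Heat released by hot stream: Q = 162 × 0.920 × (447 − 118) = 49034 kJ/min
Energy balance on cold side (adiabatic exchanger): Q = ṁ_c·Cp_c·(T_c,out − T_c,in)
ṁ_c = 49034 / [2.26 × (54.6 − 8.06)] = 466.19 kg/min

ṁ_c = 466 kg/min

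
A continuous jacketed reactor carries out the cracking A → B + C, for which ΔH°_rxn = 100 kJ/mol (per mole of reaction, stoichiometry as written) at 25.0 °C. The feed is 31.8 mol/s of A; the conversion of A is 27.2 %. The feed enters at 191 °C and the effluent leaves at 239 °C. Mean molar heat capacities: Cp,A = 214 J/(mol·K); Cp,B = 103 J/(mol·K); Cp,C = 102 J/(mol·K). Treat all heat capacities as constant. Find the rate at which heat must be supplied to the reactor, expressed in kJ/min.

Extent of reaction ξ = 0.272 × 31.8 = 8.6496 mol/s
Reaction term: ξ·ΔH°_rxn = 8.6496 × 100 = 864.96 kJ/s
Sensible, feed 191→25 °C: -1129.7 kJ/s
Outlet flows (mol/s): A 23.15, B 8.6496, C 8.6496
Sensible, products 25→239 °C: 1439.7 kJ/s
Q = ΔH = 1175 kJ/s = 1175 kW
Heat supplied = 70497 kJ/min

Q_in = 70500 kJ/min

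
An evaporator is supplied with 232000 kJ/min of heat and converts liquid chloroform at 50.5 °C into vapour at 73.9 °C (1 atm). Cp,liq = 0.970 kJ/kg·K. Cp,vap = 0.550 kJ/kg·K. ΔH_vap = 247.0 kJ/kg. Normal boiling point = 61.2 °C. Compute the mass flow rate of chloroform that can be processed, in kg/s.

Δh = 0.970×(61.2−50.5) + 247.0 + 0.550×(73.9−61.2) = 264.36 kJ/kg
Q = 232000 kJ/min = 3866.7 kJ/s = 3866.7 kJ/s
ṁ = Q/Δh = 3866.7 / 264.36 = 14.626 kg/s

ṁ = 14.6 kg/s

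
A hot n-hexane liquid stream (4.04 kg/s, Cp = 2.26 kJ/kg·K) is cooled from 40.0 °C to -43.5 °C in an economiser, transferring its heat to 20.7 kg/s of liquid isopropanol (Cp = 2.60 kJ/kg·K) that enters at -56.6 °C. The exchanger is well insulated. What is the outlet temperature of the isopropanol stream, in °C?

T_c,out = -42.4 °C

Heat released by hot stream: Q = 4.04 × 2.26 × (40.0 − -43.5) = 762.39 kJ/s
Energy balance on cold side (adiabatic exchanger): Q = ṁ_c·Cp_c·(T_c,out − T_c,in)
T_c,out = -56.6 + 762.39/(20.7 × 2.60) = -42.434 °C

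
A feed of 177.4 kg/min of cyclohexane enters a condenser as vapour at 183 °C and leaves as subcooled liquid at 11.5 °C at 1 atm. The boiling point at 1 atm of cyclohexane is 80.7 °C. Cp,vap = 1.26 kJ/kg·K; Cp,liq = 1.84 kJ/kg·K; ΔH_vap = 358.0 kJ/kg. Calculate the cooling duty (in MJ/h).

vapour 183→80.7 °C: -128.9 kJ/kg
condensation at 80.7 °C: -358 kJ/kg
liquid 80.7→11.5 °C: -127.33 kJ/kg
Δh = -128.9 + -358 + -127.33 = -614.23 kJ/kg
Q = ṁ·Δh = 177.4 kg/min × -614.23 kJ/kg = -108960 kJ/min
|Q| = 1816.1 kW = 6537.8 MJ/h

Q_c = 6540 MJ/h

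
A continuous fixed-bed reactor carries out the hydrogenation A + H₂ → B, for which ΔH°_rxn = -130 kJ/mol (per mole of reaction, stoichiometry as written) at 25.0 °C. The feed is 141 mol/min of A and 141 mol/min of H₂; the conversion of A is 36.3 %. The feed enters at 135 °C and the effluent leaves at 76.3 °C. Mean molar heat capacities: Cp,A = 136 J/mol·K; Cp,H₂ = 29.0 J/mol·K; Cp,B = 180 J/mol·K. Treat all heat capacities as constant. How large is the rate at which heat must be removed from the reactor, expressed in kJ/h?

Q_out = 479000 kJ/h

Extent of reaction ξ = 0.363 × 141 = 51.183 mol/min
Reaction term: ξ·ΔH°_rxn = 51.183 × -130 = -6653.8 kJ/min
Sensible, feed 135→25 °C: -2559.2 kJ/min
Outlet flows (mol/min): A 89.817, H₂ 89.817, B 51.183
Sensible, products 25→76.3 °C: 1232.9 kJ/min
Q = ΔH = -7980.1 kJ/min = -133 kW
Heat removed = 478800 kJ/h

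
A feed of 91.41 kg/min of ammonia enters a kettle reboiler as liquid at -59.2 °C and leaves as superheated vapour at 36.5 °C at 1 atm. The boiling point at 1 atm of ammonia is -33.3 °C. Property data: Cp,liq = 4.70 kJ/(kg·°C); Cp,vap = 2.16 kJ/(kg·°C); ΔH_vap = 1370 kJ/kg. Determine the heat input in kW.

Q = 2500 kW

liquid -59.2→-33.3 °C: 121.73 kJ/kg
vaporisation at -33.3 °C: 1370 kJ/kg
vapour -33.3→36.5 °C: 150.77 kJ/kg
Δh = 121.73 + 1370 + 150.77 = 1642.5 kJ/kg
Q = ṁ·Δh = 91.41 kg/min × 1642.5 kJ/kg = 150140 kJ/min
|Q| = 2502.3 kW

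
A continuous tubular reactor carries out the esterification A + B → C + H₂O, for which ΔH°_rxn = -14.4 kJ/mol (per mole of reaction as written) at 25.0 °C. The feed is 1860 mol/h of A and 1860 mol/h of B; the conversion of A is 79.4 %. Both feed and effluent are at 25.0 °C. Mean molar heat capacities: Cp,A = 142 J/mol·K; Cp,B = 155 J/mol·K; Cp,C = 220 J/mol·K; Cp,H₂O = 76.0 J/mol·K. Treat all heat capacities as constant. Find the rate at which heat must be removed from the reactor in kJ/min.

Extent of reaction ξ = 0.794 × 1860 = 1476.8 mol/h
Reaction term: ξ·ΔH°_rxn = 1476.8 × -14.4 = -21266 kJ/h
Q = ΔH = -21266 kJ/h = -5.9074 kW
Heat removed = 354.44 kJ/min

Q_out = 354 kJ/min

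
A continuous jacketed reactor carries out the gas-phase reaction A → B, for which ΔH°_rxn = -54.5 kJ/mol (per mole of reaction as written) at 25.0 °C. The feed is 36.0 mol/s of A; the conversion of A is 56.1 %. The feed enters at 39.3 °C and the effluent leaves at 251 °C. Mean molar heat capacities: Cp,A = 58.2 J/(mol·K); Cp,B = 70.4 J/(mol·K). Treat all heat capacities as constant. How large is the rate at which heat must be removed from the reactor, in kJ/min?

Extent of reaction ξ = 0.561 × 36.0 = 20.196 mol/s
Reaction term: ξ·ΔH°_rxn = 20.196 × -54.5 = -1100.7 kJ/s
Sensible, feed 39.3→25 °C: -29.961 kJ/s
Outlet flows (mol/s): A 15.804, B 20.196
Sensible, products 25→251 °C: 529.2 kJ/s
Q = ΔH = -601.44 kJ/s = -601.44 kW
Heat removed = 36087 kJ/min

Q_out = 36100 kJ/min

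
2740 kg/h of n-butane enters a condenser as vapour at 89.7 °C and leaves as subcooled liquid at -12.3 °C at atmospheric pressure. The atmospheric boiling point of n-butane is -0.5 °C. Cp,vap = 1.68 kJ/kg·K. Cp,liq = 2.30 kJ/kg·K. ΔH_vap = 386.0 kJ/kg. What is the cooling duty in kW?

Q_c = 430 kW

vapour 89.7→-0.5 °C: -151.54 kJ/kg
condensation at -0.5 °C: -386 kJ/kg
liquid -0.5→-12.3 °C: -27.14 kJ/kg
Δh = -151.54 + -386 + -27.14 = -564.68 kJ/kg
Q = ṁ·Δh = 2740 kg/h × -564.68 kJ/kg = -1.5472e+06 kJ/h
|Q| = 429.78 kW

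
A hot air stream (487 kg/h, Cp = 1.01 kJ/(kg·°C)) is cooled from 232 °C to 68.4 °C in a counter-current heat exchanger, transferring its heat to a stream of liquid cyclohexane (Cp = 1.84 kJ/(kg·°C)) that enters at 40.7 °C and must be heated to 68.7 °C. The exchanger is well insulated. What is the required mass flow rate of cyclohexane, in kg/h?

ṁ_c = 1560 kg/h

Heat released by hot stream: Q = 487 × 1.01 × (232 − 68.4) = 80470 kJ/h
Energy balance on cold side (adiabatic exchanger): Q = ṁ_c·Cp_c·(T_c,out − T_c,in)
ṁ_c = 80470 / [1.84 × (68.7 − 40.7)] = 1561.9 kg/h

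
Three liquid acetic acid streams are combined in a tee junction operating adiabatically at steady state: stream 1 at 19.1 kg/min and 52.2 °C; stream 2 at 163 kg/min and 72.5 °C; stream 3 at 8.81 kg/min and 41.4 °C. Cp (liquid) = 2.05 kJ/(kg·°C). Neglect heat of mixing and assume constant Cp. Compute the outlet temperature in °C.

T_out = 69.0 °C

No heat crosses the boundary, so H_out = H_in.
T_out = Σ ṁᵢCp,ᵢTᵢ / Σ ṁᵢCp,ᵢ
      = 27017 / 391.37 = 69.034 °C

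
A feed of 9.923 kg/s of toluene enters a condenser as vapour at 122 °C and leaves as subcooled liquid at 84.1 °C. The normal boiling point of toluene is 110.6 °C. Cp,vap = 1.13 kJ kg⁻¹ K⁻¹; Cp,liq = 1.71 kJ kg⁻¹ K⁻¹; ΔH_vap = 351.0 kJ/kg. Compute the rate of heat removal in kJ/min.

vapour 122→110.6 °C: -12.882 kJ/kg
condensation at 110.6 °C: -351 kJ/kg
liquid 110.6→84.1 °C: -45.315 kJ/kg
Δh = -12.882 + -351 + -45.315 = -409.2 kJ/kg
Q = ṁ·Δh = 9.923 kg/s × -409.2 kJ/kg = -4060.5 kJ/s
|Q| = 4060.5 kW = 243630 kJ/min

Q_c = 244000 kJ/min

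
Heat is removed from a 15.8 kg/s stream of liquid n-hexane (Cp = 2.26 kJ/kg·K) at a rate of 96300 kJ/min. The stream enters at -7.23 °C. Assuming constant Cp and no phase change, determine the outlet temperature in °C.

Q = 96300 kJ/min = 1605 kJ/s
ΔT = Q/(ṁ·Cp) = 1605/(15.8×2.26) = 44.948 K
T_out = -7.23 − 44.948 = -52.178 °C

T_out = -52.2 °C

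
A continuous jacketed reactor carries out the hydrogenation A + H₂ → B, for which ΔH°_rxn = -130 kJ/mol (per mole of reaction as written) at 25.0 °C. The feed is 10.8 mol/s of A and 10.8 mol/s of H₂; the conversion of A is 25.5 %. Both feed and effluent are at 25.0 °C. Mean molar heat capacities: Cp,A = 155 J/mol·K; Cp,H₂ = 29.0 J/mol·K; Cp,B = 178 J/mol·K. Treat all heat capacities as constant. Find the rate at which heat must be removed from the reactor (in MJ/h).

Extent of reaction ξ = 0.255 × 10.8 = 2.754 mol/s
Reaction term: ξ·ΔH°_rxn = 2.754 × -130 = -358.02 kJ/s
Q = ΔH = -358.02 kJ/s = -358.02 kW
Heat removed = 1288.9 MJ/h

Q_out = 1290 MJ/h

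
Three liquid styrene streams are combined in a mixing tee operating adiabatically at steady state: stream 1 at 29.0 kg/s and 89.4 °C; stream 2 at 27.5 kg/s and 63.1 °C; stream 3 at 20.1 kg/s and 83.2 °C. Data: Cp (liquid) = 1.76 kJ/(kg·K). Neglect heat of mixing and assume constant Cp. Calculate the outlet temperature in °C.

T_out = 78.3 °C

Adiabatic, steady state ⇒ Σ ṁᵢCp,ᵢ(T_out − Tᵢ) = 0
Σ ṁᵢCp,ᵢTᵢ = 29.0×1.76×89.4 + 27.5×1.76×63.1 + 20.1×1.76×83.2 = 10560
Σ ṁᵢCp,ᵢ = 29.0×1.76 + 27.5×1.76 + 20.1×1.76 = 134.82
T_out = 10560 / 134.82 = 78.331 °C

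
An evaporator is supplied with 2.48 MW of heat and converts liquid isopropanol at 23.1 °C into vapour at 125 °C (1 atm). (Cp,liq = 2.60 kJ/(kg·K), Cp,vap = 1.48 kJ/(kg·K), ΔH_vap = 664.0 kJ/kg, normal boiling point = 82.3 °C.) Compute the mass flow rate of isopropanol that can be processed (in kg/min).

Δh = 2.60×(82.3−23.1) + 664.0 + 1.48×(125−82.3) = 881.12 kJ/kg
Q = 2.48 MW = 2480 kJ/s = 148800 kJ/min
ṁ = Q/Δh = 148800 / 881.12 = 168.88 kg/min

ṁ = 169 kg/min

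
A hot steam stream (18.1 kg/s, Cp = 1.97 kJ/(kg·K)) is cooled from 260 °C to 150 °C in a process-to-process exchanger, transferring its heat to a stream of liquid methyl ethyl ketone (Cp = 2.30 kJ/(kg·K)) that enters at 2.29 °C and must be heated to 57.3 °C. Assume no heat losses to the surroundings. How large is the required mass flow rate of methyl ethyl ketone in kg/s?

Heat released by hot stream: Q = 18.1 × 1.97 × (260 − 150) = 3922.3 kJ/s
Energy balance on cold side (adiabatic exchanger): Q = ṁ_c·Cp_c·(T_c,out − T_c,in)
ṁ_c = 3922.3 / [2.30 × (57.3 − 2.29)] = 31 kg/s

ṁ_c = 31.0 kg/s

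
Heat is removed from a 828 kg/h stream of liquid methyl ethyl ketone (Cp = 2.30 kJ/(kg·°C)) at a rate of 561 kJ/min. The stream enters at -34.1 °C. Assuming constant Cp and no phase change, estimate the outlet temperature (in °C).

T_out = -51.8 °C

Q = 561 kJ/min = 33660 kJ/h
ΔT = Q/(ṁ·Cp) = 33660/(828×2.30) = 17.675 K
T_out = -34.1 − 17.675 = -51.775 °C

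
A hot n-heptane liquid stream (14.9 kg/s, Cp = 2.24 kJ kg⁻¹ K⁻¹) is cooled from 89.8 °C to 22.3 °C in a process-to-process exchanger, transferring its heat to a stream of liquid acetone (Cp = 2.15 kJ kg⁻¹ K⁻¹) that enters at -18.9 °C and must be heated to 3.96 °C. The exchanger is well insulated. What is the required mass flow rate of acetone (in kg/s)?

ṁ_c = 45.8 kg/s

Heat released by hot stream: Q = 14.9 × 2.24 × (89.8 − 22.3) = 2252.9 kJ/s
Energy balance on cold side (adiabatic exchanger): Q = ṁ_c·Cp_c·(T_c,out − T_c,in)
ṁ_c = 2252.9 / [2.15 × (3.96 − -18.9)] = 45.838 kg/s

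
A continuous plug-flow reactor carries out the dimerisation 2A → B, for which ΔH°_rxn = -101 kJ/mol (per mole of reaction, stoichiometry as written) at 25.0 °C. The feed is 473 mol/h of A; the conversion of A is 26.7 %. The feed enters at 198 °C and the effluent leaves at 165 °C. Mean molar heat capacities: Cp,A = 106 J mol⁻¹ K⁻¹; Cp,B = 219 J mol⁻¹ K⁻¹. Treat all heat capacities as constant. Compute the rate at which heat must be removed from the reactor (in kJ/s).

Q_out = 2.21 kJ/s

Extent of reaction ξ = 0.267 × 473 / 2 = 63.146 mol/h
Reaction term: ξ·ΔH°_rxn = 63.146 × -101 = -6377.7 kJ/h
Sensible, feed 198→25 °C: -8673.9 kJ/h
Outlet flows (mol/h): A 346.71, B 63.146
Sensible, products 25→165 °C: 7081.2 kJ/h
Q = ΔH = -7970.4 kJ/h = -2.214 kW
Heat removed = 2.214 kJ/s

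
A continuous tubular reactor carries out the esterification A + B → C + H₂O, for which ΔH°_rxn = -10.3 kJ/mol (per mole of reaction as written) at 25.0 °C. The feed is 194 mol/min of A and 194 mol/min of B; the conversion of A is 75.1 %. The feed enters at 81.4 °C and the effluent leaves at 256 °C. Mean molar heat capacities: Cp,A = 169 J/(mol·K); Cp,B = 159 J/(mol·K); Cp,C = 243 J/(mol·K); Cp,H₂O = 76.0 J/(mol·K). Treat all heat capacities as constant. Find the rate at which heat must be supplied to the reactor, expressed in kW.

Q_in = 155 kW

Extent of reaction ξ = 0.751 × 194 = 145.69 mol/min
Reaction term: ξ·ΔH°_rxn = 145.69 × -10.3 = -1500.6 kJ/min
Sensible, feed 81.4→25 °C: -3588.8 kJ/min
Outlet flows (mol/min): A 48.306, B 48.306, C 145.69, H₂O 145.69
Sensible, products 25→256 °C: 14396 kJ/min
Q = ΔH = 9306.6 kJ/min = 155.11 kW
Heat supplied = 155.11 kW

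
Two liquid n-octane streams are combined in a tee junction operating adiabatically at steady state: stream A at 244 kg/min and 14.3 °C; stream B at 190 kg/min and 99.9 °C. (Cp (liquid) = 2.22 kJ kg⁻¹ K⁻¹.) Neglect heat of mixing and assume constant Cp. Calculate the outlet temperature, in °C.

Energy balance with Q = 0: Σ ṁᵢCp,ᵢ(T_out − Tᵢ) = 0
T_out = Σ ṁᵢCp,ᵢTᵢ / Σ ṁᵢCp,ᵢ
      = 49884 / 963.48 = 51.775 °C

T_out = 51.8 °C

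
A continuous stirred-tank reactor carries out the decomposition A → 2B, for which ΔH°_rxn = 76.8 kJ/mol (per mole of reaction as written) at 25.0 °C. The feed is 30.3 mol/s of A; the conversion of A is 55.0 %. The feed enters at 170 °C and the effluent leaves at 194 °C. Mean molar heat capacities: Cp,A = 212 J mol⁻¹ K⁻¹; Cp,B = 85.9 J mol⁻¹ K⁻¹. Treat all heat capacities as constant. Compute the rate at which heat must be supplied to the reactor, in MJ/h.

Extent of reaction ξ = 0.550 × 30.3 = 16.665 mol/s
Reaction term: ξ·ΔH°_rxn = 16.665 × 76.8 = 1279.9 kJ/s
Sensible, feed 170→25 °C: -931.42 kJ/s
Outlet flows (mol/s): A 13.635, B 33.33
Sensible, products 25→194 °C: 972.37 kJ/s
Q = ΔH = 1320.8 kJ/s = 1320.8 kW
Heat supplied = 4755 MJ/h

Q_in = 4750 MJ/h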